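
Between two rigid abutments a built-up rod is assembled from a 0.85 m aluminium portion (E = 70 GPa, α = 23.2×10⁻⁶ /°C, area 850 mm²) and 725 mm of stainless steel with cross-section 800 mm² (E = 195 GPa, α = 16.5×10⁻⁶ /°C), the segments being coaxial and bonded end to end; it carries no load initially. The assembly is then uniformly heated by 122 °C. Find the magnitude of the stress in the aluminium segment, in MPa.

σ ≈ 240 MPa (compressive)

With the walls removed the bar would change length by δ_free = Σ αᵢΔT Lᵢ = 23.2×10⁻⁶×122×850 + 16.5×10⁻⁶×122×725 = 3.865 mm.
The rigid supports impose zero overall length change; the single axial force P common to all segments must satisfy P Σ Lᵢ/(AᵢEᵢ) = δ_free.
Σ Lᵢ/(AᵢEᵢ) = 850/(850×70×10³) + 725/(800×195×10³) = 1.893×10⁻⁵ mm/N.
Hence P = δ_free / Σ(L/AE) = 3.865/1.893×10⁻⁵ = 204.2 kN (compressive).
σ_{aluminium} = P / A = 204200 / 850 = 240.2 MPa.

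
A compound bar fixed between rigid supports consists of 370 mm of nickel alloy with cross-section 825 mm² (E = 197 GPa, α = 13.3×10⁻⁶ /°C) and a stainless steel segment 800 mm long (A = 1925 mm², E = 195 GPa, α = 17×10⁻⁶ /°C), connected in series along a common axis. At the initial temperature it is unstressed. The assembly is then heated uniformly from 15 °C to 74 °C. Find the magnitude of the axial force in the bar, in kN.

Free thermal expansion of the whole bar: Σ αᵢΔT Lᵢ = 13.3×10⁻⁶×59×370 + 17×10⁻⁶×59×800 = 1.093 mm.
The walls prevent any net length change, so an axial force P (same in every segment) develops. Compatibility: P · Σ Lᵢ/(AᵢEᵢ) = δ_free.
The series flexibility is Σ Lᵢ/(AᵢEᵢ) = 370/(825×197×10³) + 800/(1925×195×10³) = 4.408×10⁻⁶ mm/N.
So P = 1.093 / 4.408×10⁻⁶ = 247.9 kN, compressive.

P ≈ 248 kN (compressive)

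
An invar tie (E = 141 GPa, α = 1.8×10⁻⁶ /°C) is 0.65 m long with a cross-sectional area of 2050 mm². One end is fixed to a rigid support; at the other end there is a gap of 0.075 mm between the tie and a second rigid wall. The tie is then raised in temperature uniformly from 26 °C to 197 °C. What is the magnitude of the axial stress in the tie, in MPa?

Unrestrained expansion: δ_free = αΔT L = 1.8×10⁻⁶ × 171 × 650 = 0.2001 mm.
After closing the 0.075 mm clearance, 0.2001 − 0.075 = 0.1251 mm of expansion remains to be suppressed by the wall.
That suppressed elongation corresponds to σ = E·Δ/L = 141×10³ × 0.1251/650 = 27.13 MPa.

σ ≈ 27.1 MPa (compressive)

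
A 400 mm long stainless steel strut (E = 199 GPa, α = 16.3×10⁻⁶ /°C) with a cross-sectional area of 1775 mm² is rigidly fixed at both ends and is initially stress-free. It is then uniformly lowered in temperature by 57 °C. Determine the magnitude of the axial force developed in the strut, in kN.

P ≈ 328 kN (tensile)

With zero net strain, σ = E·αΔT = 199 GPa × 16.3×10⁻⁶ × 57 = 184.9 MPa.
P = AEαΔT = 1775 × 199×10³ × 16.3×10⁻⁶ × 57 = 328.2 kN (tensile).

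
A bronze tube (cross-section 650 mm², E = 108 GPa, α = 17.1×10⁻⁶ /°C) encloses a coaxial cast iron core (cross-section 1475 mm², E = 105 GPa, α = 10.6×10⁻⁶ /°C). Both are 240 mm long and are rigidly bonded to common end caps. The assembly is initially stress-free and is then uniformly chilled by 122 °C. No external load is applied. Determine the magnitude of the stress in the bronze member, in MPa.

Equilibrium of a rigid end plate with no external load gives equal and opposite internal forces ±P in the two members. Since α_{bronze} > α_{cast iron}, cooling drives the bronze into tension and the cast iron into compression.
Equating the net (thermal + elastic) strains gives |α₁ − α₂|·ΔT = P·[1/(A₁E₁) + 1/(A₂E₂)].
|α₁ − α₂|·ΔT = 6.5×10⁻⁶ × 122 = 0.000793.
1/(A₁E₁) + 1/(A₂E₂) = 1/(650×108×10³) + 1/(1475×105×10³) = 2.07×10⁻⁸ N⁻¹.
P = 0.000793 / 2.07×10⁻⁸ = 38310 N = 38.31 kN.
σ_{bronze} = P/A₁ = 38310/650 = 58.93 MPa, tensile.

σ ≈ 58.9 MPa (tensile)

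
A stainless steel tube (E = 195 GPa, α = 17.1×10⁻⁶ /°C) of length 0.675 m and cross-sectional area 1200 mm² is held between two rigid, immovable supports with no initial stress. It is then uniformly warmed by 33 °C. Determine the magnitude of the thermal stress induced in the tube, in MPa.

σ ≈ 110 MPa (compressive)

The supports are rigid, so the total axial strain is zero. The restrained thermal strain is ε = αΔT = 17.1×10⁻⁶ × 33 = 564.3×10⁻⁶.
The stress required to suppress this strain is σ = Eε = 195×10³ × 564.3×10⁻⁶ = 110 MPa, compressive since the tube is trying to expand.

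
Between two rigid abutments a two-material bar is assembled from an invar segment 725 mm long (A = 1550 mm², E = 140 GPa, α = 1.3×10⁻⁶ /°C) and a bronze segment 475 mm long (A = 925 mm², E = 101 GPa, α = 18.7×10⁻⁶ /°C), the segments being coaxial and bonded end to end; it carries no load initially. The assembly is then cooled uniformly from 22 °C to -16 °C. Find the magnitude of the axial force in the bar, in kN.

If the supports were absent, the total length change would be Σ αᵢΔT Lᵢ = 1.3×10⁻⁶×38×725 + 18.7×10⁻⁶×38×475 = 0.3733 mm.
The walls prevent any net length change, so an axial force P (same in every segment) develops. Compatibility: P · Σ Lᵢ/(AᵢEᵢ) = δ_free.
Σ Lᵢ/(AᵢEᵢ) = 725/(1550×140×10³) + 475/(925×101×10³) = 8.425×10⁻⁶ mm/N.
So P = 0.3733 / 8.425×10⁻⁶ = 44.31 kN, tensile.

P ≈ 44.3 kN (tensile)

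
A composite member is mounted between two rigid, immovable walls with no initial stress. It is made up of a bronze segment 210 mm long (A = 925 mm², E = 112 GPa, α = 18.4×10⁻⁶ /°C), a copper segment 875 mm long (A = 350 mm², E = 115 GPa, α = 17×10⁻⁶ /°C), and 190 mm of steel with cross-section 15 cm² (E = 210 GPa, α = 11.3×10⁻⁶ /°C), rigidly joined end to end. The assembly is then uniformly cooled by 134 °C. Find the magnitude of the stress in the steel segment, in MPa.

σ ≈ 76.6 MPa (tensile)

Free thermal contraction of the whole bar: Σ αᵢΔT Lᵢ = 18.4×10⁻⁶×134×210 + 17×10⁻⁶×134×875 + 11.3×10⁻⁶×134×190 = 2.799 mm.
Since the ends are fixed, an axial force P builds up, equal in every segment, with P · Σ Lᵢ/(AᵢEᵢ) = δ_free.
Σ Lᵢ/(AᵢEᵢ) = 210/(925×112×10³) + 875/(350×115×10³) + 190/(1500×210×10³) = 2.437×10⁻⁵ mm/N.
P = 2.799 / 2.437×10⁻⁵ = 114800 N = 114.8 kN, tensile.
σ_{steel} = P / A = 114800 / 1500 = 76.56 MPa.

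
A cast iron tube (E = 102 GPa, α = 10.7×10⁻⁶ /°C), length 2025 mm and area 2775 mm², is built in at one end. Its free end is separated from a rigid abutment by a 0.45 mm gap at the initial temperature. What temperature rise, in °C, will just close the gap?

ΔT ≈ 20.8 °C

The gap closes when αΔT L = 0.45 mm, since the tube is still unstressed at that instant.
So ΔT = g/(αL) = 0.45/(10.7×10⁻⁶ × 2025) = 20.77 °C.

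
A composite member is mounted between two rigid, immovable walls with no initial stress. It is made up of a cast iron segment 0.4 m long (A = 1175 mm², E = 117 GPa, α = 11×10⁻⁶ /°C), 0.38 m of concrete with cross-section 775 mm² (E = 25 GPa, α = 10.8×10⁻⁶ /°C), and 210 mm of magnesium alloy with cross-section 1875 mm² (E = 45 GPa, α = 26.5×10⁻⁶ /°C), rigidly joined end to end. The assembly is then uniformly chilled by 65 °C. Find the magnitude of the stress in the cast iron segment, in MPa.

σ ≈ 31.1 MPa (tensile)

If the supports were absent, the total length change would be Σ αᵢΔT Lᵢ = 11×10⁻⁶×65×400 + 10.8×10⁻⁶×65×380 + 26.5×10⁻⁶×65×210 = 0.9145 mm.
The rigid supports impose zero overall length change; the single axial force P common to all segments must satisfy P Σ Lᵢ/(AᵢEᵢ) = δ_free.
The series flexibility is Σ Lᵢ/(AᵢEᵢ) = 400/(1175×117×10³) + 380/(775×25×10³) + 210/(1875×45×10³) = 2.501×10⁻⁵ mm/N.
Hence P = δ_free / Σ(L/AE) = 0.9145/2.501×10⁻⁵ = 36.56 kN (tensile).
σ_{cast iron} = P / A = 36560 / 1175 = 31.12 MPa.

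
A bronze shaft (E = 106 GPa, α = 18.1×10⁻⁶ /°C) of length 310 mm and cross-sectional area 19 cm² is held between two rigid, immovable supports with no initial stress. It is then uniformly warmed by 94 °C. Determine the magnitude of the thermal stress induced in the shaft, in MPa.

With length fixed, the mechanical strain must cancel the thermal strain αΔT = 18.1×10⁻⁶ × 94 = 1701.4×10⁻⁶.
Hence σ = E·αΔT = 106×10³ × 1701.4×10⁻⁶ = 180.3 MPa, compressive.

σ ≈ 180 MPa (compressive)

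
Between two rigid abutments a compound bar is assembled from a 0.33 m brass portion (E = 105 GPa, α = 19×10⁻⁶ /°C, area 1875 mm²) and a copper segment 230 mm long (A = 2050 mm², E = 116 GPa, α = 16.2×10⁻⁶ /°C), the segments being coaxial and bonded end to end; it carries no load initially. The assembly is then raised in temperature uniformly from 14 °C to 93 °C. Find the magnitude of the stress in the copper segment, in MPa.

With the walls removed the bar would change length by δ_free = Σ αᵢΔT Lᵢ = 19×10⁻⁶×79×330 + 16.2×10⁻⁶×79×230 = 0.7897 mm.
Since the ends are fixed, an axial force P builds up, equal in every segment, with P · Σ Lᵢ/(AᵢEᵢ) = δ_free.
The series flexibility is Σ Lᵢ/(AᵢEᵢ) = 330/(1875×105×10³) + 230/(2050×116×10³) = 2.643×10⁻⁶ mm/N.
Hence P = δ_free / Σ(L/AE) = 0.7897/2.643×10⁻⁶ = 298.7 kN (compressive).
σ_{copper} = P / A = 298700 / 2050 = 145.7 MPa.

σ ≈ 146 MPa (compressive)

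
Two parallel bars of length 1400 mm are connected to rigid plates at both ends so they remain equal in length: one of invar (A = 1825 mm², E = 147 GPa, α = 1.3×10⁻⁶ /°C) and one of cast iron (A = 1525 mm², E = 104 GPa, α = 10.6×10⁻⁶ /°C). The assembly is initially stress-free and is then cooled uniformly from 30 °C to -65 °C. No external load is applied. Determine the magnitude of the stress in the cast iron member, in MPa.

σ ≈ 57.7 MPa (tensile)

Both members must finish at the same length. With the larger α, the cast iron tends to over-contract; the plates restrain it, putting the cast iron in tension and the invar in compression. With no external load the two internal forces are equal and opposite, magnitude P.
Setting the final lengths equal and cancelling L: (α₁ − α₂)ΔT = P/(A₁E₁) + P/(A₂E₂).
|α₁ − α₂|·ΔT = 9.3×10⁻⁶ × 95 = 0.0008835.
1/(A₁E₁) + 1/(A₂E₂) = 1/(1825×147×10³) + 1/(1525×104×10³) = 1.003×10⁻⁸ N⁻¹.
So P = 0.0008835 / 1.003×10⁻⁸ = 88.06 kN.
σ_{cast iron} = P/A₂ = 88060/1525 = 57.75 MPa, tensile.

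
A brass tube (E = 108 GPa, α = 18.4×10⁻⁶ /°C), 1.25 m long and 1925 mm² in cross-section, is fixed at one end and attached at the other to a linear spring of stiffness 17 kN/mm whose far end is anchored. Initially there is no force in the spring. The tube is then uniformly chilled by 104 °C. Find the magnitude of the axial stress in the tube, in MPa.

If the spring were absent the tube would shorten by αΔT L = 18.4×10⁻⁶ × 104 × 1250 = 2.392 mm.
Let P be the tensile force in the spring. The tube extends elastically by PL/(AE) and the spring stretches by P/k; together these equal δ_free.
P [ L/(AE) + 1/k ] = δ_free → P [ 1250/(1925×108×10³) + 1/(17×10³) ] = 2.392.
P = 2.392 / 6.484×10⁻⁵ = 36890 N.
σ = P/A = 36890/1925 = 19.17 MPa.

σ ≈ 19.2 MPa (tensile)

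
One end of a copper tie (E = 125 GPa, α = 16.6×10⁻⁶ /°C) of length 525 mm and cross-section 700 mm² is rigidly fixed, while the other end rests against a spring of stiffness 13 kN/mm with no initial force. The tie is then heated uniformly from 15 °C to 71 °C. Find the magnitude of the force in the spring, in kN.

P ≈ 5.89 kN

If the spring were absent the tie would lengthen by αΔT L = 16.6×10⁻⁶ × 56 × 525 = 0.488 mm.
With a force P in the spring, the elastic change of the tie is PL/(AE) and that of the spring is P/k; compatibility requires their sum to equal δ_free.
P [ L/(AE) + 1/k ] = δ_free → P [ 525/(700×125×10³) + 1/(13×10³) ] = 0.488.
P = 0.488 / 8.292×10⁻⁵ = 5885 N.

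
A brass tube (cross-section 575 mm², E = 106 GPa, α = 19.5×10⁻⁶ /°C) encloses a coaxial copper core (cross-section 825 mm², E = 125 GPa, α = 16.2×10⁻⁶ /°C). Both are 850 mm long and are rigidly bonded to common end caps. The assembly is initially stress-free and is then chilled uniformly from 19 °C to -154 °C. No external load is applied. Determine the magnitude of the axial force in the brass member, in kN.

P ≈ 21.9 kN (tensile in the brass)

Both members must finish at the same length. With the larger α, the brass tends to over-contract; the plates restrain it, putting the brass in tension and the copper in compression. With no external load the two internal forces are equal and opposite, magnitude P.
Equating the net (thermal + elastic) strains gives |α₁ − α₂|·ΔT = P·[1/(A₁E₁) + 1/(A₂E₂)].
|α₁ − α₂|·ΔT = 3.3×10⁻⁶ × 173 = 0.0005709.
1/(A₁E₁) + 1/(A₂E₂) = 1/(575×106×10³) + 1/(825×125×10³) = 2.61×10⁻⁸ N⁻¹.
P = 0.0005709 / 2.61×10⁻⁸ = 21870 N = 21.87 kN.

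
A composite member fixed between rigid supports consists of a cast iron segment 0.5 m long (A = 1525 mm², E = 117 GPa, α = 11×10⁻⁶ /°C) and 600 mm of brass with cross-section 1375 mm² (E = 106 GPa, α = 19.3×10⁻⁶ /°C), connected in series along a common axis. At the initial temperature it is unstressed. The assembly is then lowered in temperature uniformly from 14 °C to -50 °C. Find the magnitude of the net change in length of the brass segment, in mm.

With the walls removed the bar would change length by δ_free = Σ αᵢΔT Lᵢ = 11×10⁻⁶×64×500 + 19.3×10⁻⁶×64×600 = 1.093 mm.
Since the ends are fixed, an axial force P builds up, equal in every segment, with P · Σ Lᵢ/(AᵢEᵢ) = δ_free.
The series flexibility is Σ Lᵢ/(AᵢEᵢ) = 500/(1525×117×10³) + 600/(1375×106×10³) = 6.919×10⁻⁶ mm/N.
Hence P = δ_free / Σ(L/AE) = 1.093/6.919×10⁻⁶ = 158 kN (tensile).
For the brass segment, free thermal change = 19.3×10⁻⁶×64×600 = 0.7411 mm and elastic change from P = 158000×600/(1375×106×10³) = 0.6504 mm; these oppose, so the net change is 0.0907 mm (segment shortens).

|ΔL| ≈ 0.0907 mm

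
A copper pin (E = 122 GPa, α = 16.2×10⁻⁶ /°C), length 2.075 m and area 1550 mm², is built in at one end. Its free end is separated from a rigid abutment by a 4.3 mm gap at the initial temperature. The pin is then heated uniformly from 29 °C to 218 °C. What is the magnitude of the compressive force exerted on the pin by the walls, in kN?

Unrestrained expansion: δ_free = αΔT L = 16.2×10⁻⁶ × 189 × 2075 = 6.353 mm.
The gap closes (δ_free > 4.3 mm) and the wall then resists a further 6.353 − 4.3 = 2.053 mm of expansion.
So σ = E(δ_free − g)/L = 122×10³ × 2.053/2075 = 120.7 MPa.
P = σA = 120.7 × 1550 = 187.1 kN.

P ≈ 187 kN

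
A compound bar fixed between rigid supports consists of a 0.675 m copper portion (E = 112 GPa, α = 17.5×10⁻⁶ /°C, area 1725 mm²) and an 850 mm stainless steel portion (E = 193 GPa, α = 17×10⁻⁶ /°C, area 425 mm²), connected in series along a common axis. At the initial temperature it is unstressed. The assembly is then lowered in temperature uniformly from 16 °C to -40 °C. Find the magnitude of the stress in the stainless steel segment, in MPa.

If the supports were absent, the total length change would be Σ αᵢΔT Lᵢ = 17.5×10⁻⁶×56×675 + 17×10⁻⁶×56×850 = 1.471 mm.
Since the ends are fixed, an axial force P builds up, equal in every segment, with P · Σ Lᵢ/(AᵢEᵢ) = δ_free.
The series flexibility is Σ Lᵢ/(AᵢEᵢ) = 675/(1725×112×10³) + 850/(425×193×10³) = 1.386×10⁻⁵ mm/N.
Hence P = δ_free / Σ(L/AE) = 1.471/1.386×10⁻⁵ = 106.1 kN (tensile).
σ_{stainless steel} = P / A = 106100 / 425 = 249.7 MPa.

σ ≈ 250 MPa (tensile)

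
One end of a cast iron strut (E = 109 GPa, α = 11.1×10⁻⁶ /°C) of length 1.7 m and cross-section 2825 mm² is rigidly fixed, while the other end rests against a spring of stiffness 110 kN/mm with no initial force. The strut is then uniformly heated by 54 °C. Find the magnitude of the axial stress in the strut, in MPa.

If the spring were absent the strut would lengthen by αΔT L = 11.1×10⁻⁶ × 54 × 1700 = 1.019 mm.
Let P be the compressive force at the spring. The strut shortens elastically by PL/(AE) and the spring compresses by P/k; together these equal δ_free.
P [ L/(AE) + 1/k ] = δ_free → P [ 1700/(2825×109×10³) + 1/(110×10³) ] = 1.019.
P = 1.019 / 1.461×10⁻⁵ = 69740 N.
σ = P/A = 69740/2825 = 24.69 MPa.

σ ≈ 24.7 MPa (compressive)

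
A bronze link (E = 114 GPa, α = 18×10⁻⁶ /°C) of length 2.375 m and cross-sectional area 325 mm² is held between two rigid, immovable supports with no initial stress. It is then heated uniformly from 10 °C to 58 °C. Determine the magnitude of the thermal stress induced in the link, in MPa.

The supports are rigid, so the total axial strain is zero. The restrained thermal strain is ε = αΔT = 18×10⁻⁶ × 48 = 864×10⁻⁶.
σ = EαΔT = 114×10³ × 18×10⁻⁶ × 48 = 98.5 MPa (compressive; the link is trying to expand).

σ ≈ 98.5 MPa (compressive)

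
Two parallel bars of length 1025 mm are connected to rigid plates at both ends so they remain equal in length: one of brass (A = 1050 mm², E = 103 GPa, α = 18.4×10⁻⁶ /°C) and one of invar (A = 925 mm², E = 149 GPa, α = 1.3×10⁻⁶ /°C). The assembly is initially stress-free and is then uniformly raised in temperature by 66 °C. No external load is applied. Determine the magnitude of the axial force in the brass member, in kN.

P ≈ 68.4 kN (compressive in the brass)

The brass has the larger α, so on heating it would change length more than the invar if both were free. The rigid plates force a common final length, so the brass is put into compression and the invar into tension, with equal and opposite forces P (no external load).
Setting the final lengths equal and cancelling L: (α₁ − α₂)ΔT = P/(A₁E₁) + P/(A₂E₂).
|α₁ − α₂|·ΔT = 17.1×10⁻⁶ × 66 = 0.001129.
1/(A₁E₁) + 1/(A₂E₂) = 1/(1050×103×10³) + 1/(925×149×10³) = 1.65×10⁻⁸ N⁻¹.
So P = 0.001129 / 1.65×10⁻⁸ = 68.39 kN.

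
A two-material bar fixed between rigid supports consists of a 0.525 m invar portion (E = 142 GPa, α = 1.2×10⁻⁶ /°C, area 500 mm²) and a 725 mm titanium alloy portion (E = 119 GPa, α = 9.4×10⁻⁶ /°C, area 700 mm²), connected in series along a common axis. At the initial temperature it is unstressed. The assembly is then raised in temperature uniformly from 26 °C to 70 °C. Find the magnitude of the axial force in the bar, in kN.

Free thermal expansion of the whole bar: Σ αᵢΔT Lᵢ = 1.2×10⁻⁶×44×525 + 9.4×10⁻⁶×44×725 = 0.3276 mm.
Since the ends are fixed, an axial force P builds up, equal in every segment, with P · Σ Lᵢ/(AᵢEᵢ) = δ_free.
Σ Lᵢ/(AᵢEᵢ) = 525/(500×142×10³) + 725/(700×119×10³) = 1.61×10⁻⁵ mm/N.
Hence P = δ_free / Σ(L/AE) = 0.3276/1.61×10⁻⁵ = 20.35 kN (compressive).

P ≈ 20.3 kN (compressive)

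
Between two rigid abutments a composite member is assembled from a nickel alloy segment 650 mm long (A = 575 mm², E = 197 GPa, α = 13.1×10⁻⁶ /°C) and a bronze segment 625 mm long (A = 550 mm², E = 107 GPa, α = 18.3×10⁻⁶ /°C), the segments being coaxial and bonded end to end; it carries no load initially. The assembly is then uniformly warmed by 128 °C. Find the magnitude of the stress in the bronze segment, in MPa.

σ ≈ 284 MPa (compressive)

Free thermal expansion of the whole bar: Σ αᵢΔT Lᵢ = 13.1×10⁻⁶×128×650 + 18.3×10⁻⁶×128×625 = 2.554 mm.
The walls prevent any net length change, so an axial force P (same in every segment) develops. Compatibility: P · Σ Lᵢ/(AᵢEᵢ) = δ_free.
The series flexibility is Σ Lᵢ/(AᵢEᵢ) = 650/(575×197×10³) + 625/(550×107×10³) = 1.636×10⁻⁵ mm/N.
So P = 2.554 / 1.636×10⁻⁵ = 156.1 kN, compressive.
σ_{bronze} = P / A = 156100 / 550 = 283.9 MPa.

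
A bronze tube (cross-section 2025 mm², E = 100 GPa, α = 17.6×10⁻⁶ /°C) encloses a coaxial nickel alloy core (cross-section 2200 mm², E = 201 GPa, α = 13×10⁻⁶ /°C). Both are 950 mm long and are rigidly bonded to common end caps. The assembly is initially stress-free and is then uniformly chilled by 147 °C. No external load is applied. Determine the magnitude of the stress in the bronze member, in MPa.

The bronze has the larger α, so on cooling it would change length more than the nickel alloy if both were free. The rigid plates force a common final length, so the bronze is put into tension and the nickel alloy into compression, with equal and opposite forces P (no external load).
Equating the net (thermal + elastic) strains gives |α₁ − α₂|·ΔT = P·[1/(A₁E₁) + 1/(A₂E₂)].
|α₁ − α₂|·ΔT = 4.6×10⁻⁶ × 147 = 0.0006762.
1/(A₁E₁) + 1/(A₂E₂) = 1/(2025×100×10³) + 1/(2200×201×10³) = 7.2×10⁻⁹ N⁻¹.
P = 0.0006762 / 7.2×10⁻⁹ = 93920 N = 93.92 kN.
σ_{bronze} = P/A₁ = 93920/2025 = 46.38 MPa, tensile.

σ ≈ 46.4 MPa (tensile)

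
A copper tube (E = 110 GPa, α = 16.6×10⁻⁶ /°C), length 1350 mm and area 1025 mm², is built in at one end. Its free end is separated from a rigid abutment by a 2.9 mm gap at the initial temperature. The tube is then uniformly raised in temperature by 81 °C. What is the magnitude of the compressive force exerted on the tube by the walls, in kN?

Unrestrained expansion: δ_free = αΔT L = 16.6×10⁻⁶ × 81 × 1350 = 1.815 mm.
Since δ_free = 1.82 mm is less than the 2.9 mm gap, the tube never touches the wall. No axial force develops.

P ≈ 0 kN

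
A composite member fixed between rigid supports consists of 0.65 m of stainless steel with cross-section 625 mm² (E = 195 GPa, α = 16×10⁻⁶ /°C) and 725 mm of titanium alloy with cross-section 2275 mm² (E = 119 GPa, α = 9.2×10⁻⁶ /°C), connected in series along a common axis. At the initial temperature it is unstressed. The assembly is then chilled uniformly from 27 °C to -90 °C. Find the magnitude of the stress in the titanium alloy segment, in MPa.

σ ≈ 110 MPa (tensile)

With the walls removed the bar would change length by δ_free = Σ αᵢΔT Lᵢ = 16×10⁻⁶×117×650 + 9.2×10⁻⁶×117×725 = 1.997 mm.
Since the ends are fixed, an axial force P builds up, equal in every segment, with P · Σ Lᵢ/(AᵢEᵢ) = δ_free.
The series flexibility is Σ Lᵢ/(AᵢEᵢ) = 650/(625×195×10³) + 725/(2275×119×10³) = 8.011×10⁻⁶ mm/N.
P = 1.997 / 8.011×10⁻⁶ = 249300 N = 249.3 kN, tensile.
σ_{titanium alloy} = P / A = 249300 / 2275 = 109.6 MPa.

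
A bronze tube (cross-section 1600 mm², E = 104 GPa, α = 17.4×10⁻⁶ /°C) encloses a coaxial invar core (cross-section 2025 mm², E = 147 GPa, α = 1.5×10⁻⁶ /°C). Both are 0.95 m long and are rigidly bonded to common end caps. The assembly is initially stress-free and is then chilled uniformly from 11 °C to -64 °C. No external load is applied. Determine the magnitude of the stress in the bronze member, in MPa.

σ ≈ 79.6 MPa (tensile)

Both members must finish at the same length. With the larger α, the bronze tends to over-contract; the plates restrain it, putting the bronze in tension and the invar in compression. With no external load the two internal forces are equal and opposite, magnitude P.
Setting the final lengths equal and cancelling L: (α₁ − α₂)ΔT = P/(A₁E₁) + P/(A₂E₂).
|α₁ − α₂|·ΔT = 15.9×10⁻⁶ × 75 = 0.001192.
1/(A₁E₁) + 1/(A₂E₂) = 1/(1600×104×10³) + 1/(2025×147×10³) = 9.369×10⁻⁹ N⁻¹.
So P = 0.001192 / 9.369×10⁻⁹ = 127.3 kN.
σ_{bronze} = P/A₁ = 127300/1600 = 79.55 MPa, tensile.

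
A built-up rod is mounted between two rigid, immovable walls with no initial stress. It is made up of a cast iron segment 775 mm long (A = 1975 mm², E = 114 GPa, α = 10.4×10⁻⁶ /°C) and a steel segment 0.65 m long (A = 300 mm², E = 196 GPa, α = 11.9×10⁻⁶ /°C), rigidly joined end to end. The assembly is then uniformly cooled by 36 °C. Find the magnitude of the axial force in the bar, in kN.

P ≈ 39.2 kN (tensile)

With the walls removed the bar would change length by δ_free = Σ αᵢΔT Lᵢ = 10.4×10⁻⁶×36×775 + 11.9×10⁻⁶×36×650 = 0.5686 mm.
The rigid supports impose zero overall length change; the single axial force P common to all segments must satisfy P Σ Lᵢ/(AᵢEᵢ) = δ_free.
Σ Lᵢ/(AᵢEᵢ) = 775/(1975×114×10³) + 650/(300×196×10³) = 1.45×10⁻⁵ mm/N.
P = 0.5686 / 1.45×10⁻⁵ = 39220 N = 39.22 kN, tensile.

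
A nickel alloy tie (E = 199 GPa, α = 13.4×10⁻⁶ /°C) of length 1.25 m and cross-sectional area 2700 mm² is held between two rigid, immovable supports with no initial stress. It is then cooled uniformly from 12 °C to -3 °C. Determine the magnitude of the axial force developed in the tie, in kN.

The ends cannot move, so σ = EαΔT = 199×10³ × 13.4×10⁻⁶ × 15 = 40 MPa.
Axial force P = σA = 40 × 2700 = 108000 N = 108 kN, tensile.

P ≈ 108 kN (tensile)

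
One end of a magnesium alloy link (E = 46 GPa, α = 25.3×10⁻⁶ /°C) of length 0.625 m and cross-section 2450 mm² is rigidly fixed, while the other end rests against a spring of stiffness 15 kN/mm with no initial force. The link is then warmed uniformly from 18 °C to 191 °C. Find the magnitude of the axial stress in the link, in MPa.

σ ≈ 15.5 MPa (compressive)

Free thermal expansion: δ_free = αΔT L = 25.3×10⁻⁶ × 173 × 625 = 2.736 mm.
With a force P in the spring, the elastic change of the link is PL/(AE) and that of the spring is P/k; compatibility requires their sum to equal δ_free.
So P = δ_free / [L/(AE) + 1/k] = 2.736 / [ 625/(2450×46×10³) + 1/(15×10³) ].
P = 2.736 / 7.221×10⁻⁵ = 37880 N.
σ = P/A = 37880/2450 = 15.46 MPa.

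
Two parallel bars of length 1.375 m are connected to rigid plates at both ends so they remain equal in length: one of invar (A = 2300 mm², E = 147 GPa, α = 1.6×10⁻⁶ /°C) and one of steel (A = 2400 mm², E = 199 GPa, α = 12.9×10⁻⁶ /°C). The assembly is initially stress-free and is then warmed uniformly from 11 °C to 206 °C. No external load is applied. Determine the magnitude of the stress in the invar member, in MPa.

σ ≈ 190 MPa (tensile)

The steel has the larger α, so on heating it would change length more than the invar if both were free. The rigid plates force a common final length, so the steel is put into compression and the invar into tension, with equal and opposite forces P (no external load).
Equating the net (thermal + elastic) strains gives |α₁ − α₂|·ΔT = P·[1/(A₁E₁) + 1/(A₂E₂)].
|α₁ − α₂|·ΔT = 11.3×10⁻⁶ × 195 = 0.002204.
1/(A₁E₁) + 1/(A₂E₂) = 1/(2300×147×10³) + 1/(2400×199×10³) = 5.052×10⁻⁹ N⁻¹.
So P = 0.002204 / 5.052×10⁻⁹ = 436.2 kN.
σ_{invar} = P/A₁ = 436200/2300 = 189.7 MPa, tensile.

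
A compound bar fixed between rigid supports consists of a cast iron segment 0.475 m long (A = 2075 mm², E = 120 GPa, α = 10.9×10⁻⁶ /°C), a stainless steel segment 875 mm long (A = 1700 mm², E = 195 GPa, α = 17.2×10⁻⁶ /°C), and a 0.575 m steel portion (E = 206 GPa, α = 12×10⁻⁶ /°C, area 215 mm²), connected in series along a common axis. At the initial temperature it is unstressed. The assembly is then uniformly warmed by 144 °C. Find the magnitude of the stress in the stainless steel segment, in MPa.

If the supports were absent, the total length change would be Σ αᵢΔT Lᵢ = 10.9×10⁻⁶×144×475 + 17.2×10⁻⁶×144×875 + 12×10⁻⁶×144×575 = 3.906 mm.
The walls prevent any net length change, so an axial force P (same in every segment) develops. Compatibility: P · Σ Lᵢ/(AᵢEᵢ) = δ_free.
Σ Lᵢ/(AᵢEᵢ) = 475/(2075×120×10³) + 875/(1700×195×10³) + 575/(215×206×10³) = 1.753×10⁻⁵ mm/N.
P = 3.906 / 1.753×10⁻⁵ = 222800 N = 222.8 kN, compressive.
σ_{stainless steel} = P / A = 222800 / 1700 = 131.1 MPa.

σ ≈ 131 MPa (compressive)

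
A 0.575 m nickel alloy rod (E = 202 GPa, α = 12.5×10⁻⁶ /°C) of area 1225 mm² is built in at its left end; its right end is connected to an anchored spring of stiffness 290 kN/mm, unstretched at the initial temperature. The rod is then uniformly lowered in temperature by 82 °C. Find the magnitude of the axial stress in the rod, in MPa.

Free thermal contraction: δ_free = αΔT L = 12.5×10⁻⁶ × 82 × 575 = 0.5894 mm.
With a force P in the spring, the elastic change of the rod is PL/(AE) and that of the spring is P/k; compatibility requires their sum to equal δ_free.
P [ L/(AE) + 1/k ] = δ_free → P [ 575/(1225×202×10³) + 1/(290×10³) ] = 0.5894.
P = 0.5894 / 5.772×10⁻⁶ = 102100 N.
σ = P/A = 102100/1225 = 83.35 MPa.

σ ≈ 83.4 MPa (tensile)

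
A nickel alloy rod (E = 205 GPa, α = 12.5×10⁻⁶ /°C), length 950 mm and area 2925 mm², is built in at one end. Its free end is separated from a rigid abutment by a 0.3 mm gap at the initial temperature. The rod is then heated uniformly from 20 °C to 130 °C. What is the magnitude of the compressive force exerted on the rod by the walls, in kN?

P ≈ 635 kN

If the wall were absent the rod would grow by αΔT L = 12.5×10⁻⁶ × 110 × 950 = 1.306 mm.
After closing the 0.3 mm clearance, 1.306 − 0.3 = 1.006 mm of expansion remains to be suppressed by the wall.
So σ = E(δ_free − g)/L = 205×10³ × 1.006/950 = 217.1 MPa.
P = σA = 217.1 × 2925 = 635.1 kN.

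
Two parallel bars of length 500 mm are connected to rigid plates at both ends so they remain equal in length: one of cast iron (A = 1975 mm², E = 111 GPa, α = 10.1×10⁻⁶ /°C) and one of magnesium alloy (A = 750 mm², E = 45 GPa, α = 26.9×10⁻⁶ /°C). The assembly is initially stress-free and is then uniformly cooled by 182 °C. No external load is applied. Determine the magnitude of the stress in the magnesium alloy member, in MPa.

The magnesium alloy has the larger α, so on cooling it would change length more than the cast iron if both were free. The rigid plates force a common final length, so the magnesium alloy is put into tension and the cast iron into compression, with equal and opposite forces P (no external load).
Equating the net (thermal + elastic) strains gives |α₁ − α₂|·ΔT = P·[1/(A₁E₁) + 1/(A₂E₂)].
|α₁ − α₂|·ΔT = 16.8×10⁻⁶ × 182 = 0.003058.
1/(A₁E₁) + 1/(A₂E₂) = 1/(1975×111×10³) + 1/(750×45×10³) = 3.419×10⁻⁸ N⁻¹.
P = 0.003058 / 3.419×10⁻⁸ = 89430 N = 89.43 kN.
σ_{magnesium alloy} = P/A₂ = 89430/750 = 119.2 MPa, tensile.

σ ≈ 119 MPa (tensile)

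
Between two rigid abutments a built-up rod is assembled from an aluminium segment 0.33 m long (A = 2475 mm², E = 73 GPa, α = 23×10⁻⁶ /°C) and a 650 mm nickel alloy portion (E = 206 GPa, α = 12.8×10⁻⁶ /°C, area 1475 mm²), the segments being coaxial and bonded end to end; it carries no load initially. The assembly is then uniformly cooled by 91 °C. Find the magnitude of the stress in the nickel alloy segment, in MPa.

With the walls removed the bar would change length by δ_free = Σ αᵢΔT Lᵢ = 23×10⁻⁶×91×330 + 12.8×10⁻⁶×91×650 = 1.448 mm.
The rigid supports impose zero overall length change; the single axial force P common to all segments must satisfy P Σ Lᵢ/(AᵢEᵢ) = δ_free.
The series flexibility is Σ Lᵢ/(AᵢEᵢ) = 330/(2475×73×10³) + 650/(1475×206×10³) = 3.966×10⁻⁶ mm/N.
So P = 1.448 / 3.966×10⁻⁶ = 365.1 kN, tensile.
σ_{nickel alloy} = P / A = 365100 / 1475 = 247.5 MPa.

σ ≈ 248 MPa (tensile)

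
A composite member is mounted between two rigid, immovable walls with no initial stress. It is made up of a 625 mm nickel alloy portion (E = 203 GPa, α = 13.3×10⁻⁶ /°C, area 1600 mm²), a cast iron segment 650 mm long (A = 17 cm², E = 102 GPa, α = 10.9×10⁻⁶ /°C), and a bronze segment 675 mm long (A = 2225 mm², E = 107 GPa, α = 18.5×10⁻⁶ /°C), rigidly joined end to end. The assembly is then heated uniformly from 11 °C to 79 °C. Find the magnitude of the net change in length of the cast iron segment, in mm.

|ΔL| ≈ 0.354 mm

With the walls removed the bar would change length by δ_free = Σ αᵢΔT Lᵢ = 13.3×10⁻⁶×68×625 + 10.9×10⁻⁶×68×650 + 18.5×10⁻⁶×68×675 = 1.896 mm.
Since the ends are fixed, an axial force P builds up, equal in every segment, with P · Σ Lᵢ/(AᵢEᵢ) = δ_free.
The series flexibility is Σ Lᵢ/(AᵢEᵢ) = 625/(1600×203×10³) + 650/(1700×102×10³) + 675/(2225×107×10³) = 8.508×10⁻⁶ mm/N.
Hence P = δ_free / Σ(L/AE) = 1.896/8.508×10⁻⁶ = 222.9 kN (compressive).
For the cast iron segment, free thermal change = 10.9×10⁻⁶×68×650 = 0.4818 mm and elastic change from P = 222900×650/(1700×102×10³) = 0.8354 mm; these oppose, so the net change is 0.354 mm (segment shortens).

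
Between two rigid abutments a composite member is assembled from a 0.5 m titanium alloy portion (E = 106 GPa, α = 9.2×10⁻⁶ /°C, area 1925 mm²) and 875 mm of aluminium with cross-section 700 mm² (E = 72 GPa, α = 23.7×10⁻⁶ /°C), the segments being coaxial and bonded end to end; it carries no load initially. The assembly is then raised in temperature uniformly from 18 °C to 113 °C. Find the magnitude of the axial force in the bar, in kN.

P ≈ 121 kN (compressive)

With the walls removed the bar would change length by δ_free = Σ αᵢΔT Lᵢ = 9.2×10⁻⁶×95×500 + 23.7×10⁻⁶×95×875 = 2.407 mm.
The rigid supports impose zero overall length change; the single axial force P common to all segments must satisfy P Σ Lᵢ/(AᵢEᵢ) = δ_free.
The series flexibility is Σ Lᵢ/(AᵢEᵢ) = 500/(1925×106×10³) + 875/(700×72×10³) = 1.981×10⁻⁵ mm/N.
P = 2.407 / 1.981×10⁻⁵ = 121500 N = 121.5 kN, compressive.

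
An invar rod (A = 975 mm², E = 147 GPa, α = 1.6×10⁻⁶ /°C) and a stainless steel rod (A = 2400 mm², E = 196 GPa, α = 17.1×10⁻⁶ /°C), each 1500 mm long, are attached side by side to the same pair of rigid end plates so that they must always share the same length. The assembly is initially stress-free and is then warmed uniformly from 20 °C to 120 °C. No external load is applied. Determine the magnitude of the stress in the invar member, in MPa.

σ ≈ 175 MPa (tensile)

Equilibrium of a rigid end plate with no external load gives equal and opposite internal forces ±P in the two members. Since α_{stainless steel} > α_{invar}, heating drives the stainless steel into compression and the invar into tension.
Equating the net (thermal + elastic) strains gives |α₁ − α₂|·ΔT = P·[1/(A₁E₁) + 1/(A₂E₂)].
|α₁ − α₂|·ΔT = 15.5×10⁻⁶ × 100 = 0.00155.
1/(A₁E₁) + 1/(A₂E₂) = 1/(975×147×10³) + 1/(2400×196×10³) = 9.103×10⁻⁹ N⁻¹.
So P = 0.00155 / 9.103×10⁻⁹ = 170.3 kN.
σ_{invar} = P/A₁ = 170300/975 = 174.6 MPa, tensile.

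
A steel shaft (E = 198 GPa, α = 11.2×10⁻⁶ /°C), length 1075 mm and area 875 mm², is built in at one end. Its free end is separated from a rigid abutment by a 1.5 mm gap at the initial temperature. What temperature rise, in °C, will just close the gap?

Contact occurs when the free expansion equals the gap: αΔT L = 1.5 mm.
So ΔT = g/(αL) = 1.5/(11.2×10⁻⁶ × 1075) = 124.6 °C.

ΔT ≈ 125 °C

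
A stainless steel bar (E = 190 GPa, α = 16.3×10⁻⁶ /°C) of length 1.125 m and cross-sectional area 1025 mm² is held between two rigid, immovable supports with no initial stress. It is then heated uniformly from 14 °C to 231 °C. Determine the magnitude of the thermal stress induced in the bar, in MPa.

The supports are rigid, so the total axial strain is zero. The restrained thermal strain is ε = αΔT = 16.3×10⁻⁶ × 217 = 3537.1×10⁻⁶.
Hence σ = E·αΔT = 190×10³ × 3537.1×10⁻⁶ = 672 MPa, compressive.

σ ≈ 672 MPa (compressive)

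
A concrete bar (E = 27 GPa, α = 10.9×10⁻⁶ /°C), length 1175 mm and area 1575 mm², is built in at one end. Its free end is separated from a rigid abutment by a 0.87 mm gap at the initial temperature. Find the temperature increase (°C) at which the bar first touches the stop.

ΔT ≈ 67.9 °C

Contact occurs when the free expansion equals the gap: αΔT L = 0.87 mm.
So ΔT = g/(αL) = 0.87/(10.9×10⁻⁶ × 1175) = 67.93 °C.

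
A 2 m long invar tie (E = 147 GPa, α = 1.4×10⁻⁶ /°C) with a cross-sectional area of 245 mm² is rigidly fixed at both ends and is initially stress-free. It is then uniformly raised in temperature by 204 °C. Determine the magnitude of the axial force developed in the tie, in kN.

Full restraint means ε = 0, so the stress is σ = EαΔT = 147×10³ × 1.4×10⁻⁶ × 204 = 41.98 MPa.
Then P = σA = 41.98 × 245 mm² = 10.29 kN, compressive.

P ≈ 10.3 kN (compressive)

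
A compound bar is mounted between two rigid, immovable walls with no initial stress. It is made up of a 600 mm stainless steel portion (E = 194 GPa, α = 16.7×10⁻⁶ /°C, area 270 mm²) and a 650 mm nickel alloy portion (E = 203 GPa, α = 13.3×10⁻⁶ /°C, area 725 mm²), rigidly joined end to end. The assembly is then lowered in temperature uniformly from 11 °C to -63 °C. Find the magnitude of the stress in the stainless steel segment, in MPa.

If the supports were absent, the total length change would be Σ αᵢΔT Lᵢ = 16.7×10⁻⁶×74×600 + 13.3×10⁻⁶×74×650 = 1.381 mm.
The walls prevent any net length change, so an axial force P (same in every segment) develops. Compatibility: P · Σ Lᵢ/(AᵢEᵢ) = δ_free.
The series flexibility is Σ Lᵢ/(AᵢEᵢ) = 600/(270×194×10³) + 650/(725×203×10³) = 1.587×10⁻⁵ mm/N.
Hence P = δ_free / Σ(L/AE) = 1.381/1.587×10⁻⁵ = 87.03 kN (tensile).
σ_{stainless steel} = P / A = 87030 / 270 = 322.3 MPa.

σ ≈ 322 MPa (tensile)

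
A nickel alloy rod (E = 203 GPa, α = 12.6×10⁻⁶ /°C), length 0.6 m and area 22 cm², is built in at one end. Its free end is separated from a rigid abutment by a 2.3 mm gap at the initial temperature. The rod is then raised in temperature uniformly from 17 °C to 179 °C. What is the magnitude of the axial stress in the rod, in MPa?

Unrestrained expansion: δ_free = αΔT L = 12.6×10⁻⁶ × 162 × 600 = 1.225 mm.
This is smaller than the 2.3 mm clearance, so the rod expands freely without reaching the stop — the stress is zero.

σ ≈ 0 MPa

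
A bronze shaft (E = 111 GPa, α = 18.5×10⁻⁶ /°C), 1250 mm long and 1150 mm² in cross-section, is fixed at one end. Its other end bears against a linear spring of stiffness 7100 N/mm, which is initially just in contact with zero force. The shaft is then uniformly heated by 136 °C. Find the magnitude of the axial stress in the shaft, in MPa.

Free thermal expansion: δ_free = αΔT L = 18.5×10⁻⁶ × 136 × 1250 = 3.145 mm.
Let P be the compressive force at the spring. The shaft shortens elastically by PL/(AE) and the spring compresses by P/k; together these equal δ_free.
So P = δ_free / [L/(AE) + 1/k] = 3.145 / [ 1250/(1150×111×10³) + 1/(7100) ].
P = 3.145 / 0.0001506 = 20880 N.
σ = P/A = 20880/1150 = 18.15 MPa.

σ ≈ 18.2 MPa (compressive)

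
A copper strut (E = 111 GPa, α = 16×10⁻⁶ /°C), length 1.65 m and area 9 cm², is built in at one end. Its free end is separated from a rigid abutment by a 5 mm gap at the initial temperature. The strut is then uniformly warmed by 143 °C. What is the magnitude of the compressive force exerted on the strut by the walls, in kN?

P ≈ 0 kN

Free thermal elongation = αΔT L = 16×10⁻⁶ × 143 × 1650 = 3.775 mm.
Since δ_free = 3.78 mm is less than the 5 mm gap, the strut never touches the wall. No axial force develops.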